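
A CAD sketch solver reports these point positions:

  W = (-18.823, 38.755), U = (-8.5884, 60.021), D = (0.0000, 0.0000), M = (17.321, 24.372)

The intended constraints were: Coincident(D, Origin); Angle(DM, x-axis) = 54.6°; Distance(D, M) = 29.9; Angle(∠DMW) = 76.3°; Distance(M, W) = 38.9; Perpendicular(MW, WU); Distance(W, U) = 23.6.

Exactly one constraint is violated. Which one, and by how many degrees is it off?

Perpendicular(MW, WU) — off by 4.00°.

D = (0.00, 0.00) ✓; DM at 54.60° ✓; |DM| = 29.90 ✓; ∠DMW = 76.30° ✓; |MW| = 38.90 ✓; ∠(MW, WU) = 94.00° ✗; |WU| = 23.60 ✓.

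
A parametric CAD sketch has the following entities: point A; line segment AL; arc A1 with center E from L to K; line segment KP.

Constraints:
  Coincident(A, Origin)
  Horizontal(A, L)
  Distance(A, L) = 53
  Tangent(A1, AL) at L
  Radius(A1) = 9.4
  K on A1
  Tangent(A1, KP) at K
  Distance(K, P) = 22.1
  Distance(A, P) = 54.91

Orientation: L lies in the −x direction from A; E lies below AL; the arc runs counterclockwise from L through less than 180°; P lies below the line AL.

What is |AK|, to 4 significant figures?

61.90

Checks: |EK| = 9.400 ✓; ∠(EK, KP) = 90.00° ✓; |KP| = 22.10 ✓; |AP| = 54.91 ✓.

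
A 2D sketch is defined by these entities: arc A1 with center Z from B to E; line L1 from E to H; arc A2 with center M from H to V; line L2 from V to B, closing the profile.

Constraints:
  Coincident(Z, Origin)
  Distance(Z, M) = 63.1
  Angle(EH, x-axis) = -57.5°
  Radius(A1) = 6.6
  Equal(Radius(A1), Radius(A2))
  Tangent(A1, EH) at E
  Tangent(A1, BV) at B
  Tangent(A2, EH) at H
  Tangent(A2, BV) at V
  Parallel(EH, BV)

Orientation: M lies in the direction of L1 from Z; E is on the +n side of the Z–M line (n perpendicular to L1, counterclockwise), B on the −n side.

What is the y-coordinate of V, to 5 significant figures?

-56.764

The slot axis is L1's direction at -57.5°, so u = (cos -57.5°, sin -57.5°) = (0.53730, -0.84339) and n = (−sin -57.5°, cos -57.5°) = (0.84339, 0.53730). Z is at the origin and M lies 63.1 along u from Z, so M = 63.1·u = (33.904, -53.218). Tangency of A1 to both parallel lines with radius 6.6 puts E and B at Z ± 6.6·n: E = (5.5664, 3.5462), B = (-5.5664, -3.5462). Equal radii place H and V the same way about M: H = M + 6.6·n = (39.470, -49.672), V = M − 6.6·n = (28.337, -56.764). So V.y = -56.764.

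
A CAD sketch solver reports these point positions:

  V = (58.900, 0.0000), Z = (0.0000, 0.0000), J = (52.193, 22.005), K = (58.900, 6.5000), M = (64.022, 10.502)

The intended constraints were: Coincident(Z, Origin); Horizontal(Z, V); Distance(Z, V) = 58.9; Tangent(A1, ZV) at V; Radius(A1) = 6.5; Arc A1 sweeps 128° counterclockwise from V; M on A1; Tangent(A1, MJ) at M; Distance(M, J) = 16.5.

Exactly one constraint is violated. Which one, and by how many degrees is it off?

Tangent(A1, MJ) at M — off by 7.80°.

Z = (0.00, 0.00) ✓; Z.y = 0.00, V.y = 0.00 ✓; |ZV| = 58.90 ✓; ∠(KV, VZ) = 90.00° ✓; |KV| = 6.500 ✓; bearing(K→M) − bearing(K→V) = 128.0° ✓; |KM| = 6.500 ✓; ∠(KM, MJ) = 82.20° ✗; |MJ| = 16.50 ✓.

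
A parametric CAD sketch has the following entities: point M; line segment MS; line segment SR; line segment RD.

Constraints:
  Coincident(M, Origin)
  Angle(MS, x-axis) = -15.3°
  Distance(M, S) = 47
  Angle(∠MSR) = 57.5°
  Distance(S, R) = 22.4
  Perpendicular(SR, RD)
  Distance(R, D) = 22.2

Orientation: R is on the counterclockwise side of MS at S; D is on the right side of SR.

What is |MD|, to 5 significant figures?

61.905

M is at the origin; MS runs at -15.3° with length 47.0, so S = 47.0·(cos -15.3°, sin -15.3°) = (45.334, -12.402). ∠MSR = 57.5°, so SR runs at -15.3° + (180° − 57.5°) = 107.20° from the x-axis; with |SR| = 22.4, R = S + 22.4·(cos 107.20°, sin 107.20°) = (38.710, 8.9962). SR ⟂ RD; with |RD| = 22.2 on the right of SR, D = R + 22.2·(0.95528, 0.29571) = (59.918, 15.561). Then |MD| = |D − M| = 61.905.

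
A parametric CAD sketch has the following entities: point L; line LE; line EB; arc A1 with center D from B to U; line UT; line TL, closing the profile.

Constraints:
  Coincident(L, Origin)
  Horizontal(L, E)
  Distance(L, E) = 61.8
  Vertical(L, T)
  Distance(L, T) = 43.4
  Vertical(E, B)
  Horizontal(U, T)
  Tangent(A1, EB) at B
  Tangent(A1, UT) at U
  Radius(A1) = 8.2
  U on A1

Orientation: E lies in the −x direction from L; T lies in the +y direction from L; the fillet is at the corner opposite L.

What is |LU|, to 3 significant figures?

69.0

L is at the origin; LE is horizontal with |LE| = 61.8 and E on the −x side, so E = (-61.8, 0.00). L and T share the same x with |LT| = 43.4 and T on the +y side, so T = (0.00, 43.4). The virtual corner opposite L is at (-61.8, 43.4). Tangency of A1 to EB means the radius DB is perpendicular to EB and since A1 is tangent to UT there, DU ⟂ UT, with radius 8.2, so the center D sits 8.2 in from both sides at D = (-53.6, 35.2). That places the tangent points at B = (-61.8, 35.2) on EB and U = (-53.6, 43.4) on UT. Then |LU| = |U − L| = 69.0.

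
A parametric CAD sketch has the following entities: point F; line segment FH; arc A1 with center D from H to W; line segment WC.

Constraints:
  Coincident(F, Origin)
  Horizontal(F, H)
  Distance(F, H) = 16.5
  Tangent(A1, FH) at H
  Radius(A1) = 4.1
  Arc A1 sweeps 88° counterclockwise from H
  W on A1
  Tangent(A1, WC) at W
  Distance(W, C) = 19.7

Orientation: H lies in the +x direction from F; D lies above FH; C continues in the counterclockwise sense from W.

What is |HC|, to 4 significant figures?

24.12

F is at the origin; F and H share the same y with |FH| = 16.5 and H on the +x side, so H = (16.50, 0.000). Since A1 is tangent to FH there, DH ⟂ FH, so D = H + (0, 4.1) = (16.50, 4.100). On A1, H sits at bearing -90° from D; an 88° counterclockwise sweep puts W at bearing -2°, so W = D + 4.1·(cos -2°, sin -2°) = (20.60, 3.957). Since A1 is tangent to WC there, DW ⟂ WC, so WC runs along (−sin -2°, cos -2°); with |WC| = 19.7, C = (21.29, 23.64). Then |HC| = |C − H| = 24.12.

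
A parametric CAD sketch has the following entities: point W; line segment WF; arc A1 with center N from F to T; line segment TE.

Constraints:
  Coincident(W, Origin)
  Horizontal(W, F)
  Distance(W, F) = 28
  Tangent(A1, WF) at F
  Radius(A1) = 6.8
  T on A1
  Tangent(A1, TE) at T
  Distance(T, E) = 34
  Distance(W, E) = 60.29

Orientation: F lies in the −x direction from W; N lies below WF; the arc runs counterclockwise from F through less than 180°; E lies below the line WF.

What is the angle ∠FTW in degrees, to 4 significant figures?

24.82°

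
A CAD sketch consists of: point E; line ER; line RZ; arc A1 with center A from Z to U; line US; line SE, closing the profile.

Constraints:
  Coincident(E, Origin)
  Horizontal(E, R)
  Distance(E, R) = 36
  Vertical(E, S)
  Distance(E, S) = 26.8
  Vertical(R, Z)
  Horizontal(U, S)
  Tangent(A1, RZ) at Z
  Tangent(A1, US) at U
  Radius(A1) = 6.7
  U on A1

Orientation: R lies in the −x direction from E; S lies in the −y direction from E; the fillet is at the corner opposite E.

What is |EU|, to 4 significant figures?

39.71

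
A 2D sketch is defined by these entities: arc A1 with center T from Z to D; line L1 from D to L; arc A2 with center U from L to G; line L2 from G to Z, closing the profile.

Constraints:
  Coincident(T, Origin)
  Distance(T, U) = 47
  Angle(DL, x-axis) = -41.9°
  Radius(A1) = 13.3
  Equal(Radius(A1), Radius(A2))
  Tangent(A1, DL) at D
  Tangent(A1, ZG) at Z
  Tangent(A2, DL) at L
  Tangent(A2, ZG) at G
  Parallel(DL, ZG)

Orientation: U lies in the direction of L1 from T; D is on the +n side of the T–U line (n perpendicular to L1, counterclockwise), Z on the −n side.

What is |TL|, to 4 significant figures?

48.85

The slot axis is L1's direction at -41.9°, so u = (cos -41.9°, sin -41.9°) = (0.7443, -0.6678) and n = (−sin -41.9°, cos -41.9°) = (0.6678, 0.7443). T is at the origin and U lies 47.0 along u from T, so U = 47.0·u = (34.98, -31.39). Tangency of A1 to both parallel lines with radius 13.3 puts D and Z at T ± 13.3·n: D = (8.882, 9.899), Z = (-8.882, -9.899). Equal radii place L and G the same way about U: L = U + 13.3·n = (43.86, -21.49), G = U − 13.3·n = (26.10, -41.29). Then |TL| = |L − T| = 48.85.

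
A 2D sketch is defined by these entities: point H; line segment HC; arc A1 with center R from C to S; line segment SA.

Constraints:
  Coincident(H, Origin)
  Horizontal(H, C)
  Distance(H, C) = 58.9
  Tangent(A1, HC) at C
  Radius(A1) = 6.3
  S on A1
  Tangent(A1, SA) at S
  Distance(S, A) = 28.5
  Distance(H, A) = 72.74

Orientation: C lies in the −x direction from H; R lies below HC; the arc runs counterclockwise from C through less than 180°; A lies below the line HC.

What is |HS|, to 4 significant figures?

65.53

Checks: ∠(RC, CH) = 90.00° ✓; |RC| = 6.300 ✓; |RS| = 6.300 ✓; ∠(RS, SA) = 90.00° ✓; |SA| = 28.50 ✓; |HA| = 72.74 ✓.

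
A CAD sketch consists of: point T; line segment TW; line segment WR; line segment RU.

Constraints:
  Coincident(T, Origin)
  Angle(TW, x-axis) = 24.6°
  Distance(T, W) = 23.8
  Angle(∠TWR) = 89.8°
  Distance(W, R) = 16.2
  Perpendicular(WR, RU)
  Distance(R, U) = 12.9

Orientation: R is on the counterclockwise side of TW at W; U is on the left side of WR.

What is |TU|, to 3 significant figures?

19.5

∠TWR = 89.8°, so WR runs at 24.6° + (180° − 89.8°) = 115° from the x-axis; with |WR| = 16.2, R = W + 16.2·(cos 115°, sin 115°) = (14.8, 24.6). WR is perpendicular to RU; with |RU| = 12.9 on the left of WR, U = R + 12.9·(-0.908, -0.419) = (3.13, 19.2). Then |TU| = |U − T| = 19.5.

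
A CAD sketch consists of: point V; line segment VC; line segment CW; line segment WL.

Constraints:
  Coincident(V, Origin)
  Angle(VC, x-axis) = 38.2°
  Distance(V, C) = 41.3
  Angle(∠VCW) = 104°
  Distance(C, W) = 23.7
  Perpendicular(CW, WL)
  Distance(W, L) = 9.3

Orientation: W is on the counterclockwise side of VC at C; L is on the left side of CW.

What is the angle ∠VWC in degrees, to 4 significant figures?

49.94°

V is at the origin; VC runs at 38.2° with length 41.3, so C = 41.3·(cos 38.2°, sin 38.2°) = (32.46, 25.54). ∠VCW = 104.0°, so CW runs at 38.2° + (180° − 104.0°) = 114.2° from the x-axis; with |CW| = 23.7, W = C + 23.7·(cos 114.2°, sin 114.2°) = (22.74, 47.16). Then cos ∠VWC = WV·WC / (|WV||WC|), giving 49.94°.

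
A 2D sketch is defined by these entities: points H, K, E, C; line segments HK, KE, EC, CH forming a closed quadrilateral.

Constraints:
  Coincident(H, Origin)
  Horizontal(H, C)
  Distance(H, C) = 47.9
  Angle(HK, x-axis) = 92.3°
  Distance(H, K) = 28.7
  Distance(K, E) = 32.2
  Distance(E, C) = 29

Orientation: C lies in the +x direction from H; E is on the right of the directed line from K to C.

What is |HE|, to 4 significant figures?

19.48

H is at the origin; H and C share the same y with |HC| = 47.9 and C in +x, so C = (47.9, 0). HK runs at 92.3° with |HK| = 28.7, so K = (-1.152, 28.68). E is determined by |KE| = 32.2 and |EC| = 29.0 together: it lies at the intersection of circle(K, 32.2) and circle(C, 29.0). With |KC| = 56.82, the foot of the radical line on KC is 30.13 from K and the perpendicular offset is √(32.2² − 30.13²) = 11.35. Taking the right-of-KC solution: E = (19.13, 3.670).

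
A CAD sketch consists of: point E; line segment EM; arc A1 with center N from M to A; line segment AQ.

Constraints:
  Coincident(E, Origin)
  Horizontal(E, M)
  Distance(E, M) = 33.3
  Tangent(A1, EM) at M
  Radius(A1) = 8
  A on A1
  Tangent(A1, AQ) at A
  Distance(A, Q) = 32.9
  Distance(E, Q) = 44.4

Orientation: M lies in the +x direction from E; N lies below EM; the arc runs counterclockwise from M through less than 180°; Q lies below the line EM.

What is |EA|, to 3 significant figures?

26.3

Checks: ∠(NM, ME) = 90.00° ✓; |NM| = 8.000 ✓; |NA| = 8.000 ✓; ∠(NA, AQ) = 90.00° ✓; |AQ| = 32.90 ✓; |EQ| = 44.40 ✓.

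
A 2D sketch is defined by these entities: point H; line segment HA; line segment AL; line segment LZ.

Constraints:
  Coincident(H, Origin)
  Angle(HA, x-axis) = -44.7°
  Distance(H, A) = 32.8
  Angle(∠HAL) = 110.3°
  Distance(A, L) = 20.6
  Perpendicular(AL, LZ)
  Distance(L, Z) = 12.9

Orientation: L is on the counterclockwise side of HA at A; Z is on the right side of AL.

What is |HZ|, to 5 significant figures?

54.121

H is at the origin; HA runs at -44.7° with length 32.8, so A = 32.8·(cos -44.7°, sin -44.7°) = (23.314, -23.071). ∠HAL = 110.3°, so AL runs at -44.7° + (180° − 110.3°) = 25.000° from the x-axis; with |AL| = 20.6, L = A + 20.6·(cos 25.000°, sin 25.000°) = (41.984, -14.365). AL is perpendicular to LZ; with |LZ| = 12.9 on the right of AL, Z = L + 12.9·(0.42262, -0.90631) = (47.436, -26.057). Then |HZ| = |Z − H| = 54.121.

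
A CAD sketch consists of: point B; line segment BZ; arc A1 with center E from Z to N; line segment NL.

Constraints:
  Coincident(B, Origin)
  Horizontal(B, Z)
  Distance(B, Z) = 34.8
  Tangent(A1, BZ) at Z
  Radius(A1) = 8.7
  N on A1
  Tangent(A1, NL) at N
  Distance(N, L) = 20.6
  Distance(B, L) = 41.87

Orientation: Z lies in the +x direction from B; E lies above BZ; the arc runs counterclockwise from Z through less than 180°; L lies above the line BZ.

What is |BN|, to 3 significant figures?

44.0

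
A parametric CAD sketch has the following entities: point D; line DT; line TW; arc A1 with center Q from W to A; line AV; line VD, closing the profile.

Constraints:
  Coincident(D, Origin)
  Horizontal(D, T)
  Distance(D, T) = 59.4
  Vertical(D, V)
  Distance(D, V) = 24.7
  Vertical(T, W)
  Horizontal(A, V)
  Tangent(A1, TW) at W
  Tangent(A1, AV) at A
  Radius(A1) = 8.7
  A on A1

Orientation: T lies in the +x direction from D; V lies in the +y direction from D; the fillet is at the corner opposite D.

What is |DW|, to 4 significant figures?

61.52

The virtual corner opposite D is at (59.40, 24.70). Since A1 is tangent to TW there, QW ⟂ TW and A1 meets AV tangentially, so QA is at right angles to AV, with radius 8.7, so the center Q sits 8.7 in from both sides at Q = (50.70, 16.00). That places the tangent points at W = (59.40, 16.00) on TW and A = (50.70, 24.70) on AV. Then |DW| = |W − D| = 61.52.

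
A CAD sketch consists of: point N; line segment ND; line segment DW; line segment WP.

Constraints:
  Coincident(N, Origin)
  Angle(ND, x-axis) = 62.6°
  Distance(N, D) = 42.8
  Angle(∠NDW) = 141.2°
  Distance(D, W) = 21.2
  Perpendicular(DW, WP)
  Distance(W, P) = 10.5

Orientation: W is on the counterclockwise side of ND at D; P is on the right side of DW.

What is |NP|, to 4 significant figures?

66.10

N is at the origin; ND runs at 62.6° with length 42.8, so D = 42.8·(cos 62.6°, sin 62.6°) = (19.70, 38.00). ∠NDW = 141.2°, so DW runs at 62.6° + (180° − 141.2°) = 101.4° from the x-axis; with |DW| = 21.2, W = D + 21.2·(cos 101.4°, sin 101.4°) = (15.51, 58.78). The perpendicularity gives WP at right angles to DW; with |WP| = 10.5 on the right of DW, P = W + 10.5·(0.9803, 0.1977) = (25.80, 60.86). Then |NP| = |P − N| = 66.10.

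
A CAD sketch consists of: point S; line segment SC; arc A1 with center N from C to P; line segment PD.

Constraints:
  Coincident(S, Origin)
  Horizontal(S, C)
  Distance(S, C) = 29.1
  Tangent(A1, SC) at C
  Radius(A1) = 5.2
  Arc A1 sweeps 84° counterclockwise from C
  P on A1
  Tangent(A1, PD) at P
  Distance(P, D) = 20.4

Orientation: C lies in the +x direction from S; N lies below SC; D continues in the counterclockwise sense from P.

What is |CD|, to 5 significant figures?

25.992

On A1, C sits at bearing 90° from N; an 84° counterclockwise sweep puts P at bearing 174°, so P = N + 5.2·(cos 174°, sin 174°) = (23.928, -4.6565). The tangent condition forces NP to be normal to PD, so PD runs along (−sin 174°, cos 174°); with |PD| = 20.4, D = (21.796, -24.945). Then |CD| = |D − C| = 25.992.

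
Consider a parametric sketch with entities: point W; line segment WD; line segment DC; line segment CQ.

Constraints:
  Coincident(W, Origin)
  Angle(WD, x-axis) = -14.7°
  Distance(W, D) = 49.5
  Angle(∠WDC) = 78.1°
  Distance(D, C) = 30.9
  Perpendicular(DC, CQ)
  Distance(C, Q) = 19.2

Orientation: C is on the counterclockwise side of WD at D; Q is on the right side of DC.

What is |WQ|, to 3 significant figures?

70.7

W is at the origin; WD runs at -14.7° with length 49.5, so D = 49.5·(cos -14.7°, sin -14.7°) = (47.9, -12.6). ∠WDC = 78.1°, so DC runs at -14.7° + (180° − 78.1°) = 87.2° from the x-axis; with |DC| = 30.9, C = D + 30.9·(cos 87.2°, sin 87.2°) = (49.4, 18.3). DC is perpendicular to CQ; with |CQ| = 19.2 on the right of DC, Q = C + 19.2·(0.999, -0.0488) = (68.6, 17.4). Then |WQ| = |Q − W| = 70.7.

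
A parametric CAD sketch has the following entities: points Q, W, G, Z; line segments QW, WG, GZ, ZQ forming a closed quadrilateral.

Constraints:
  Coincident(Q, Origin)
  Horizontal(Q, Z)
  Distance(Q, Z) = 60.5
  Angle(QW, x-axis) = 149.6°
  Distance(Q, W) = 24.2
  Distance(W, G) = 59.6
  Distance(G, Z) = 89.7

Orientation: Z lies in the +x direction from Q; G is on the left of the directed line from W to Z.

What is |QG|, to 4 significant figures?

67.53

Checks: |WG| = 59.60 ✓; |GZ| = 89.70 ✓.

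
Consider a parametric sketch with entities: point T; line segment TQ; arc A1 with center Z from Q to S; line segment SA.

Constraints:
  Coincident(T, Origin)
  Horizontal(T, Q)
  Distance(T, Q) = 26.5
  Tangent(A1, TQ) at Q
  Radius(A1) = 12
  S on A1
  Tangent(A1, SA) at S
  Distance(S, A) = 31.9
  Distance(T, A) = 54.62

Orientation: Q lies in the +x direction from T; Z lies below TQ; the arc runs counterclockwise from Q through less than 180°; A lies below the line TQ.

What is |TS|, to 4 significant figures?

23.29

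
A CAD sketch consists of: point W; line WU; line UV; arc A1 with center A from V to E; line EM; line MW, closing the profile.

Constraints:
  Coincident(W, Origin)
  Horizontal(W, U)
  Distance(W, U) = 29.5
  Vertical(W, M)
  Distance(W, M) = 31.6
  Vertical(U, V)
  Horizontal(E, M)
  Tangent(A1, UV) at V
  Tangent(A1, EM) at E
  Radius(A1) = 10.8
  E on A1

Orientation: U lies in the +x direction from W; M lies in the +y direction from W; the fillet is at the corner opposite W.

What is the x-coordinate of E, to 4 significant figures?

18.70

W is at the origin; WU is horizontal with |WU| = 29.5 and U on the +x side, so U = (29.50, 0.000). W and M share the same x with |WM| = 31.6 and M on the +y side, so M = (0.000, 31.60). The virtual corner opposite W is at (29.50, 31.60). Tangency of A1 to UV means the radius AV is perpendicular to UV and A1 meets EM tangentially, so AE is at right angles to EM, with radius 10.8, so the center A sits 10.8 in from both sides at A = (18.70, 20.80). That places the tangent points at V = (29.50, 20.80) on UV and E = (18.70, 31.60) on EM. So E.x = 18.70.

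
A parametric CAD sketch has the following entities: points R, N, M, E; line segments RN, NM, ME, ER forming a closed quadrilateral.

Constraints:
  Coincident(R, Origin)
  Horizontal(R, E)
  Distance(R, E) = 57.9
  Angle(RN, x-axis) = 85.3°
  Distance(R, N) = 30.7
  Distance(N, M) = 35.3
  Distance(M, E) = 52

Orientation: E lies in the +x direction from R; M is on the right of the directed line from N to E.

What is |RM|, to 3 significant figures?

7.59

R is at the origin; RE is horizontal with |RE| = 57.9 and E in +x, so E = (57.9, 0). RN runs at 85.3° with |RN| = 30.7, so N = (2.52, 30.6). M is determined by |NM| = 35.3 and |ME| = 52.0 together: it lies at the intersection of circle(N, 35.3) and circle(E, 52.0). With |NE| = 63.3, the foot of the radical line on NE is 20.1 from N and the perpendicular offset is √(35.3² − 20.1²) = 29.0. Taking the right-of-NE solution: M = (6.10, -4.52).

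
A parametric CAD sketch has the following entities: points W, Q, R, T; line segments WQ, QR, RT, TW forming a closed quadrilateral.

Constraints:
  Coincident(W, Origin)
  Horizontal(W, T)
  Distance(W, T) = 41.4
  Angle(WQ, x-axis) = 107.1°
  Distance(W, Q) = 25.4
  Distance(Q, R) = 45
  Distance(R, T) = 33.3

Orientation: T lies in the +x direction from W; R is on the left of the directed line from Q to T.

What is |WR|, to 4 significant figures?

49.32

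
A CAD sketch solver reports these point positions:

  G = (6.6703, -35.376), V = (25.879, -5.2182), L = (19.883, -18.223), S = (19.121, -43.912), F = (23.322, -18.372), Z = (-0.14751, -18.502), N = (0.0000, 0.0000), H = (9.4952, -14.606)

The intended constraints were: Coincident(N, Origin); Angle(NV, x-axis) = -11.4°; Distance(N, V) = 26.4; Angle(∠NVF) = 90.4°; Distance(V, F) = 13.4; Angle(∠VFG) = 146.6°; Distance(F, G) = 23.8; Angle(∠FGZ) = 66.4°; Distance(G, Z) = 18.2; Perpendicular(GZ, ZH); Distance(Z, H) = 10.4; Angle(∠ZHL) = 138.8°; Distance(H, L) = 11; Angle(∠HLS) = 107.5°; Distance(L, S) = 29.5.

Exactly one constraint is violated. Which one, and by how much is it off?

Distance(L, S) = 29.5 — off by 3.80.

N = (0.00, 0.00) ✓; NV at -11.40° ✓; |NV| = 26.40 ✓; ∠NVF = 90.40° ✓; |VF| = 13.40 ✓; ∠VFG = 146.6° ✓; |FG| = 23.80 ✓; ∠FGZ = 66.40° ✓; |GZ| = 18.20 ✓; ∠(GZ, ZH) = 90.00° ✓; |ZH| = 10.40 ✓; ∠ZHL = 138.8° ✓; |HL| = 11.00 ✓; ∠HLS = 107.5° ✓; |LS| = 25.70 ✗.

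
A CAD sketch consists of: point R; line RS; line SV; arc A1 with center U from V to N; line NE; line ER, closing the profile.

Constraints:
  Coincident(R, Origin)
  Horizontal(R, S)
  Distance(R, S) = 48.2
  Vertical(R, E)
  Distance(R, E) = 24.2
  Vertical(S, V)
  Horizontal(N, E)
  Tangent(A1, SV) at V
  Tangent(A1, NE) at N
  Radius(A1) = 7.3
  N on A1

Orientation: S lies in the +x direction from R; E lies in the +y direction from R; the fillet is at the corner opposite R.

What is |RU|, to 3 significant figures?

44.3

RE is vertical with |RE| = 24.2 and E on the +y side, so E = (0.00, 24.2). The virtual corner opposite R is at (48.2, 24.2). Since A1 is tangent to SV there, UV ⟂ SV and tangency of A1 to NE means the radius UN is perpendicular to NE, with radius 7.3, so the center U sits 7.3 in from both sides at U = (40.9, 16.9). Then |RU| = |U − R| = 44.3.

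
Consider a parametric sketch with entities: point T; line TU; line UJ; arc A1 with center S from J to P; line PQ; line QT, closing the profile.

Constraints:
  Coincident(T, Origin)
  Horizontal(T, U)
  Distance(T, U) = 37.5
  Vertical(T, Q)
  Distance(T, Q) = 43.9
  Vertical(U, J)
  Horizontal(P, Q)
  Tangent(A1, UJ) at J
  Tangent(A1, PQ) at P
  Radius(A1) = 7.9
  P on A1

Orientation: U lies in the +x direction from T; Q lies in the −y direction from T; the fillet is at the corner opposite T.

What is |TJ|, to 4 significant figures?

51.98

T is at the origin; T and U share the same y with |TU| = 37.5 and U on the +x side, so U = (37.50, 0.000). T and Q share the same x with |TQ| = 43.9 and Q on the −y side, so Q = (0.000, -43.90). The virtual corner opposite T is at (37.50, -43.90). Tangency of A1 to UJ means the radius SJ is perpendicular to UJ and since A1 is tangent to PQ there, SP ⟂ PQ, with radius 7.9, so the center S sits 7.9 in from both sides at S = (29.60, -36.00). That places the tangent points at J = (37.50, -36.00) on UJ and P = (29.60, -43.90) on PQ. Then |TJ| = |J − T| = 51.98.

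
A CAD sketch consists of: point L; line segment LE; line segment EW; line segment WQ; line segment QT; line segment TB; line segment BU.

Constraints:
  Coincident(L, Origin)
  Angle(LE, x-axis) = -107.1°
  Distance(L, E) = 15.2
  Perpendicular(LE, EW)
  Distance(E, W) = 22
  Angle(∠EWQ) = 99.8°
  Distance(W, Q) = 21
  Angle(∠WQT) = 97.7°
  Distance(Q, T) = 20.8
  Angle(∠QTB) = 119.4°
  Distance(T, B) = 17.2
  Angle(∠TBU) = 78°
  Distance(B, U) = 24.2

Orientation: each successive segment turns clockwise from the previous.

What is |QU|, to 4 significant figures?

23.06

L is at the origin; LE runs at -107.1° with length 15.2, so E = (-4.469, -14.53). LE ⟂ EW, so EW runs at 162.9°; with |EW| = 22.0, W = (-25.50, -8.059). ∠EWQ = 99.8° gives WQ at 82.70° from the x-axis; with |WQ| = 21.0, Q = (-22.83, 12.77). ∠WQT = 97.7° gives QT at 0.4000° from the x-axis; with |QT| = 20.8, T = (-2.029, 12.92). ∠QTB = 119.4° gives TB at -60.20° from the x-axis; with |TB| = 17.2, B = (6.519, -2.010). ∠TBU = 78.0° gives BU at -162.2° from the x-axis; with |BU| = 24.2, U = (-16.52, -9.408). Then |QU| = |U − Q| = 23.06.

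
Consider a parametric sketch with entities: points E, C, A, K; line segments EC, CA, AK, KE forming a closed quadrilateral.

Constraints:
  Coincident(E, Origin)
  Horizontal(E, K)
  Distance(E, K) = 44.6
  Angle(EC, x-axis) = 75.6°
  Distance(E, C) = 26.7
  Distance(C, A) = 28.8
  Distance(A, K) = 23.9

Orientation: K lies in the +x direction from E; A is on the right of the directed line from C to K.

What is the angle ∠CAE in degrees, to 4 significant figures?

62.78°

Checks: EC at 75.60° ✓; |CA| = 28.80 ✓; |AK| = 23.90 ✓.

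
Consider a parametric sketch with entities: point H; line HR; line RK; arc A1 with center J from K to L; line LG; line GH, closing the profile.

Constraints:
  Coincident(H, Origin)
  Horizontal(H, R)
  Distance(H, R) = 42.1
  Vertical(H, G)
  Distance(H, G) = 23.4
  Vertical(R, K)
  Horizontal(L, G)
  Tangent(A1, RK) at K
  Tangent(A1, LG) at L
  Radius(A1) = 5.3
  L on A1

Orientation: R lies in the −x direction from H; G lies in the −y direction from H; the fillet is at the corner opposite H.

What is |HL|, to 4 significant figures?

43.61

The virtual corner opposite H is at (-42.10, -23.40). The tangent condition forces JK to be normal to RK and tangency of A1 to LG means the radius JL is perpendicular to LG, with radius 5.3, so the center J sits 5.3 in from both sides at J = (-36.80, -18.10). That places the tangent points at K = (-42.10, -18.10) on RK and L = (-36.80, -23.40) on LG. Then |HL| = |L − H| = 43.61.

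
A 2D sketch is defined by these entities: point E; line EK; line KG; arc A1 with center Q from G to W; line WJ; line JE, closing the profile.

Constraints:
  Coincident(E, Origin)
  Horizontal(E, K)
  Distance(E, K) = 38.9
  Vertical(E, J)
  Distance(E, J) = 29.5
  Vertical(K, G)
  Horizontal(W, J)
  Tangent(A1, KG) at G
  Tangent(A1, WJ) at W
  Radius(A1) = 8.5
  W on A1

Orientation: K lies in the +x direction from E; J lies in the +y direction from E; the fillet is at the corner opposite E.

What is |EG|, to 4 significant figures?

44.21

E is at the origin; E and K share the same y with |EK| = 38.9 and K on the +x side, so K = (38.90, 0.000). EJ is vertical with |EJ| = 29.5 and J on the +y side, so J = (0.000, 29.50). The virtual corner opposite E is at (38.90, 29.50). The tangent condition forces QG to be normal to KG and the tangent condition forces QW to be normal to WJ, with radius 8.5, so the center Q sits 8.5 in from both sides at Q = (30.40, 21.00). That places the tangent points at G = (38.90, 21.00) on KG and W = (30.40, 29.50) on WJ. Then |EG| = |G − E| = 44.21.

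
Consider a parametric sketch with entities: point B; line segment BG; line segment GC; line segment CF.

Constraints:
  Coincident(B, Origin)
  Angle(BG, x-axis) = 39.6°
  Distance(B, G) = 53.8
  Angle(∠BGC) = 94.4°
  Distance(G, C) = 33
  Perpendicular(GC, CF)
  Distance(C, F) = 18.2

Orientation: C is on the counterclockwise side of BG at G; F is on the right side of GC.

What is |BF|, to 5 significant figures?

80.868

B is at the origin; BG runs at 39.6° with length 53.8, so G = 53.8·(cos 39.6°, sin 39.6°) = (41.454, 34.293). ∠BGC = 94.4°, so GC runs at 39.6° + (180° − 94.4°) = 125.20° from the x-axis; with |GC| = 33.0, C = G + 33.0·(cos 125.20°, sin 125.20°) = (22.431, 61.259). GC is perpendicular to CF; with |CF| = 18.2 on the right of GC, F = C + 18.2·(0.81714, 0.57643) = (37.303, 71.750). Then |BF| = |F − B| = 80.868.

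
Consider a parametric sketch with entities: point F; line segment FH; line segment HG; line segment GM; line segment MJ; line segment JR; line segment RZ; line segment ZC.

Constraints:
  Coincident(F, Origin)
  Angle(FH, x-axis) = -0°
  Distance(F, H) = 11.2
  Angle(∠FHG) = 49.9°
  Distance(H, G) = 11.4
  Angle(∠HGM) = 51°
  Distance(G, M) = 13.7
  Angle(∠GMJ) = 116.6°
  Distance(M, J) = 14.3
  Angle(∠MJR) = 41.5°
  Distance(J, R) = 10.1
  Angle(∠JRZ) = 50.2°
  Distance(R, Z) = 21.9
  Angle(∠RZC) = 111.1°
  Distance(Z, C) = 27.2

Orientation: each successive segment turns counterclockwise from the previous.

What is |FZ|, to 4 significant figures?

20.74

F is at the origin; FH runs at -0.0° with length 11.2, so H = (11.20, 0.000). ∠FHG = 49.9° gives HG at 130.1° from the x-axis; with |HG| = 11.4, G = (3.857, 8.720). ∠HGM = 51.0° gives GM at -100.9° from the x-axis; with |GM| = 13.7, M = (1.266, -4.733). ∠GMJ = 116.6° gives MJ at -37.50° from the x-axis; with |MJ| = 14.3, J = (12.61, -13.44). ∠MJR = 41.5° gives JR at 101.0° from the x-axis; with |JR| = 10.1, R = (10.68, -3.524). ∠JRZ = 50.2° gives RZ at -129.2° from the x-axis; with |RZ| = 21.9, Z = (-3.157, -20.49). Then |FZ| = |Z − F| = 20.74.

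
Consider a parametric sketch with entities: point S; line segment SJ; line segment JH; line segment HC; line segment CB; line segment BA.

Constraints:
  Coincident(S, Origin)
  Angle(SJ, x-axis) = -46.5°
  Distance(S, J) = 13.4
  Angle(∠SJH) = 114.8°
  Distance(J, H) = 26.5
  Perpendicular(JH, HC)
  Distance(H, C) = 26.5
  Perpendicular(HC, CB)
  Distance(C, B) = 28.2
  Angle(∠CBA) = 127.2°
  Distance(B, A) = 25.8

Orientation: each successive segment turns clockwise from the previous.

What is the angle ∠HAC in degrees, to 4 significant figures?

32.87°

S is at the origin; SJ runs at -46.5° with length 13.4, so J = (9.224, -9.720). ∠SJH = 114.8° gives JH at -111.7° from the x-axis; with |JH| = 26.5, H = (-0.5743, -34.34). JH is perpendicular to HC, so HC runs at 158.3°; with |HC| = 26.5, C = (-25.20, -24.54). The perpendicularity gives CB at right angles to HC, so CB runs at 68.30°; with |CB| = 28.2, B = (-14.77, 1.658). ∠CBA = 127.2° gives BA at 15.50° from the x-axis; with |BA| = 25.8, A = (10.09, 8.553). Then cos ∠HAC = AH·AC / (|AH||AC|), giving 32.87°.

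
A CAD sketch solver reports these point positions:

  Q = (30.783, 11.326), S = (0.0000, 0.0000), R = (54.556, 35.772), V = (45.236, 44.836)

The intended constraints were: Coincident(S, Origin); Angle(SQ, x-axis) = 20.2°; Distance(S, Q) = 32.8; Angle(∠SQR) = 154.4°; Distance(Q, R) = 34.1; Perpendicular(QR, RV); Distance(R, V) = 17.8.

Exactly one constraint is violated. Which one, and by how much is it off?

Distance(R, V) = 17.8 — off by 4.80.

S = (0.00, 0.00) ✓; SQ at 20.20° ✓; |SQ| = 32.80 ✓; ∠SQR = 154.4° ✓; |QR| = 34.10 ✓; ∠(QR, RV) = 90.00° ✓; |RV| = 13.00 ✗.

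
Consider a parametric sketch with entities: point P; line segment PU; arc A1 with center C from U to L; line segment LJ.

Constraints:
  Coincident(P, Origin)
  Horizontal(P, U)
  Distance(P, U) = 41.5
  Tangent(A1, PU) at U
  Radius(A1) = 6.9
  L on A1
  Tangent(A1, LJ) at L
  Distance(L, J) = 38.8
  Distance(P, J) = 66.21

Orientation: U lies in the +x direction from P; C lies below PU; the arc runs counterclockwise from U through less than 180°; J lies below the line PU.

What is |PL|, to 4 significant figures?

36.17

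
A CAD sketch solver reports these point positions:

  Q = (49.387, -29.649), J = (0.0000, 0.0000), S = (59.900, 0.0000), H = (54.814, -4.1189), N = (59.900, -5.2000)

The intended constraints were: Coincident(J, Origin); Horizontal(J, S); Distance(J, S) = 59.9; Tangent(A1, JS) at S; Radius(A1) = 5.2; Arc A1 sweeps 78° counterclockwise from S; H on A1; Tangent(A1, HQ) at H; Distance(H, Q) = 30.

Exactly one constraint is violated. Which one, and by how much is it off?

Distance(H, Q) = 30 — off by 3.90.

J = (0.00, 0.00) ✓; J.y = 0.00, S.y = 0.00 ✓; |JS| = 59.90 ✓; ∠(NS, SJ) = 90.00° ✓; |NS| = 5.200 ✓; bearing(N→H) − bearing(N→S) = 78.00° ✓; |NH| = 5.200 ✓; ∠(NH, HQ) = 90.00° ✓; |HQ| = 26.10 ✗.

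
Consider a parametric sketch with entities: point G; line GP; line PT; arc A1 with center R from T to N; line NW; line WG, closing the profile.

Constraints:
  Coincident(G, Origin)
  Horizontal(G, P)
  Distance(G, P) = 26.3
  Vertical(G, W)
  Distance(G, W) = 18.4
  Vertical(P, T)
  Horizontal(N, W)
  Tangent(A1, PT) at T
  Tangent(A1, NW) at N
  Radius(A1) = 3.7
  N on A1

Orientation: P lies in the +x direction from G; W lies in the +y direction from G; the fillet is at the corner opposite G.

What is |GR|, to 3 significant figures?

27.0

G is at the origin; GP is horizontal with |GP| = 26.3 and P on the +x side, so P = (26.3, 0.00). GW is vertical with |GW| = 18.4 and W on the +y side, so W = (0.00, 18.4). The virtual corner opposite G is at (26.3, 18.4). The tangent condition forces RT to be normal to PT and A1 meets NW tangentially, so RN is at right angles to NW, with radius 3.7, so the center R sits 3.7 in from both sides at R = (22.6, 14.7). Then |GR| = |R − G| = 27.0.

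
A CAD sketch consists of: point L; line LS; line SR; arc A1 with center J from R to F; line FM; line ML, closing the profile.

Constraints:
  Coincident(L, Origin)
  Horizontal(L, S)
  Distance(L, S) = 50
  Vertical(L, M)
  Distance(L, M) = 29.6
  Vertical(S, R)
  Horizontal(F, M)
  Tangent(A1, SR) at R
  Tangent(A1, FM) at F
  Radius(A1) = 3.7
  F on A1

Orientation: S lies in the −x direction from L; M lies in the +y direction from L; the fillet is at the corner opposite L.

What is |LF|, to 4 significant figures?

54.95

L is at the origin; L and S share the same y with |LS| = 50.0 and S on the −x side, so S = (-50.00, 0.000). L and M share the same x with |LM| = 29.6 and M on the +y side, so M = (0.000, 29.60). The virtual corner opposite L is at (-50.00, 29.60). A1 meets SR tangentially, so JR is at right angles to SR and since A1 is tangent to FM there, JF ⟂ FM, with radius 3.7, so the center J sits 3.7 in from both sides at J = (-46.30, 25.90). That places the tangent points at R = (-50.00, 25.90) on SR and F = (-46.30, 29.60) on FM. Then |LF| = |F − L| = 54.95.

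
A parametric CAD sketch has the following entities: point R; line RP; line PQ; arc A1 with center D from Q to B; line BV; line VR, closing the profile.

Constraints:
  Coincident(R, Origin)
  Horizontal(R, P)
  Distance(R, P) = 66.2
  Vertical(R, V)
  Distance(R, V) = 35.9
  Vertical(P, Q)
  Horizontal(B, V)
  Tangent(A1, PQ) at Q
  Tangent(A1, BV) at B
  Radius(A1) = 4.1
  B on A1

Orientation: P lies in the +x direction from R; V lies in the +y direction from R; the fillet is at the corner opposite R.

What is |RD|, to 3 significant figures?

69.8

R and V share the same x with |RV| = 35.9 and V on the +y side, so V = (0.00, 35.9). The virtual corner opposite R is at (66.2, 35.9). Tangency of A1 to PQ means the radius DQ is perpendicular to PQ and since A1 is tangent to BV there, DB ⟂ BV, with radius 4.1, so the center D sits 4.1 in from both sides at D = (62.1, 31.8). Then |RD| = |D − R| = 69.8.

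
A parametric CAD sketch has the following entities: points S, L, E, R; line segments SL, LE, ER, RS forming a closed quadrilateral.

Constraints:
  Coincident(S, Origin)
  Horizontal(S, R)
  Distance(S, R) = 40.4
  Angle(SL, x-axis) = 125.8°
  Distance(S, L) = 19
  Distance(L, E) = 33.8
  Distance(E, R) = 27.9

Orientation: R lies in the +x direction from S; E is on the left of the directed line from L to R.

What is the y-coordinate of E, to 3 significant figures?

21.1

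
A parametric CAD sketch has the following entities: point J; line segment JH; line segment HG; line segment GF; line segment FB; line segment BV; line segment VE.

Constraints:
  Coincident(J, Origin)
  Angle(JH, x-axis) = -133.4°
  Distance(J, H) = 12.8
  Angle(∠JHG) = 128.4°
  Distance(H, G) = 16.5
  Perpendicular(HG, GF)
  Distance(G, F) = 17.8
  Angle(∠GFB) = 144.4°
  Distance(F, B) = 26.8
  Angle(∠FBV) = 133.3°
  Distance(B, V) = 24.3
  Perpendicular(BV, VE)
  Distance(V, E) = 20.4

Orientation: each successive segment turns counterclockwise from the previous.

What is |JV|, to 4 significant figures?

36.18

J is at the origin; JH runs at -133.4° with length 12.8, so H = (-8.795, -9.300). ∠JHG = 128.4° gives HG at -81.80° from the x-axis; with |HG| = 16.5, G = (-6.441, -25.63). HG ⟂ GF, so GF runs at 8.200°; with |GF| = 17.8, F = (11.18, -23.09). ∠GFB = 144.4° gives FB at 43.80° from the x-axis; with |FB| = 26.8, B = (30.52, -4.543). ∠FBV = 133.3° gives BV at 90.50° from the x-axis; with |BV| = 24.3, V = (30.31, 19.76). Then |JV| = |V − J| = 36.18.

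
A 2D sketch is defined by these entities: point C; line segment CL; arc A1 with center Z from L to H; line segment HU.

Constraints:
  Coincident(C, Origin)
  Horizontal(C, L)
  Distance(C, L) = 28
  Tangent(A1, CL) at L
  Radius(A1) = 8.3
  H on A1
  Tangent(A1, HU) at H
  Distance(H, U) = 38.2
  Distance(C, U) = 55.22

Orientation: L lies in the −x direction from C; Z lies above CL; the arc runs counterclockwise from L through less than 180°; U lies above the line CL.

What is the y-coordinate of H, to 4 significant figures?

10.13

C is at the origin; CL is horizontal with |CL| = 28.0 and L on the −x side, so L = (-28.00, 0.000). Tangency of A1 to CL means the radius ZL is perpendicular to CL, so Z = L + (0, 8.3) = (-28.00, 8.300). Since ZH ⟂ HU (tangency), |ZU| = √(8.3² + 38.2²) = 39.09 regardless of where H sits on A1. So U lies on both circle(C, 55.22) and circle(Z, 39.09); the above-CL intersection is U = (-28.35, 47.39). H is the foot of the tangent from U: H = (-19.91, 10.13).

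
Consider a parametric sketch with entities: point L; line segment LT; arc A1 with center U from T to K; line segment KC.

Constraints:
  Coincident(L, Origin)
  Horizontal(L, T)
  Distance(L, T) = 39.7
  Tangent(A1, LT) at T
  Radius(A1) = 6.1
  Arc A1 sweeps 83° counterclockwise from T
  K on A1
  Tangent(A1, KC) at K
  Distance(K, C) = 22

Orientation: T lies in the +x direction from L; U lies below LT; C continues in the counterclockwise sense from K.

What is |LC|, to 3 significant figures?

41.2

L is at the origin; LT is horizontal with |LT| = 39.7 and T on the +x side, so T = (39.7, 0.00). Since A1 is tangent to LT there, UT ⟂ LT, so U = T + (0, -6.1) = (39.7, -6.10). On A1, T sits at bearing 90° from U; an 83° counterclockwise sweep puts K at bearing 173°, so K = U + 6.1·(cos 173°, sin 173°) = (33.6, -5.36). Tangency of A1 to KC means the radius UK is perpendicular to KC, so KC runs along (−sin 173°, cos 173°); with |KC| = 22.0, C = (31.0, -27.2). Then |LC| = |C − L| = 41.2.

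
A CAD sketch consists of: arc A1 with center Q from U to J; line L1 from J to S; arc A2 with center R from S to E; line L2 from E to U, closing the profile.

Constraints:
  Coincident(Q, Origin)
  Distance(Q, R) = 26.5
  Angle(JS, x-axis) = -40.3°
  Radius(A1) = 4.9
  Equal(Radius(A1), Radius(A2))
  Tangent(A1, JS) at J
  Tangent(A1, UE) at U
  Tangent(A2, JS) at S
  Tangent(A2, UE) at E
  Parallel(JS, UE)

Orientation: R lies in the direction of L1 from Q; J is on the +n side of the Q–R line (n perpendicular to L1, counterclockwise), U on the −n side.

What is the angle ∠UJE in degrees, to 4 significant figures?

69.71°

The slot axis is L1's direction at -40.3°, so u = (cos -40.3°, sin -40.3°) = (0.7627, -0.6468) and n = (−sin -40.3°, cos -40.3°) = (0.6468, 0.7627). Q is at the origin and R lies 26.5 along u from Q, so R = 26.5·u = (20.21, -17.14). Tangency of A1 to both parallel lines with radius 4.9 puts J and U at Q ± 4.9·n: J = (3.169, 3.737), U = (-3.169, -3.737). Equal radii place S and E the same way about R: S = R + 4.9·n = (23.38, -13.40), E = R − 4.9·n = (17.04, -20.88). Then cos ∠UJE = JU·JE / (|JU||JE|), giving 69.71°.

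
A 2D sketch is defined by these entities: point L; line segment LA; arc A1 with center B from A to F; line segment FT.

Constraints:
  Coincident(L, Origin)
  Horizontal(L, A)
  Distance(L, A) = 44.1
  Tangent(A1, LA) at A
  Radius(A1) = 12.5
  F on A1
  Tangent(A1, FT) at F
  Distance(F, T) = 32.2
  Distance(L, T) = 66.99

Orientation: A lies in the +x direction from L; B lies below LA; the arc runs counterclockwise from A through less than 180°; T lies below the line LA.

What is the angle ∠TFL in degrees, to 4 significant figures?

146.5°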